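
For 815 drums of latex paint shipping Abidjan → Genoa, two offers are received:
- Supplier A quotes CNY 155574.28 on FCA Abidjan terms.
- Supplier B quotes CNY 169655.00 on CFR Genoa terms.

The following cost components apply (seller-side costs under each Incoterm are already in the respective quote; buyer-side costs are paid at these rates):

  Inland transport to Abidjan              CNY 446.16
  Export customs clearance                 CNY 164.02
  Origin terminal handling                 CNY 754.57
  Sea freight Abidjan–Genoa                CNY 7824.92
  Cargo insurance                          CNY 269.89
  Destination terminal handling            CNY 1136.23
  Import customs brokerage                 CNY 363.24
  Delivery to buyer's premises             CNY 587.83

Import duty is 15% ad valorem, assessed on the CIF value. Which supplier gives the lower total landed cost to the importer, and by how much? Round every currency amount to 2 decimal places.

Supplier A is cheaper by CNY 6326.41

Supplier A (FCA):
CIF value = FCA price + origin terminal + freight + insurance = 155574.28 + 754.57 + 7824.92 + 269.89 = 164423.66
Import duty = 164423.66 × 15% = 24663.55
Buyer bears (A): 754.57 + 7824.92 + 269.89 + 1136.23 + 363.24 + 587.83 = 10936.68
Landed cost (A) = invoice 155574.28 + 10936.68 + duty 24663.55 = 191174.51
Supplier B (CFR):
CIF value = CFR price + insurance = 169655.00 + 269.89 = 169924.89
Import duty = 169924.89 × 15% = 25488.73
Buyer bears (B): 269.89 + 1136.23 + 363.24 + 587.83 = 2357.19
Landed cost (B) = invoice 169655.00 + 2357.19 + duty 25488.73 = 197500.92
Difference = |191174.51 − 197500.92| = 6326.41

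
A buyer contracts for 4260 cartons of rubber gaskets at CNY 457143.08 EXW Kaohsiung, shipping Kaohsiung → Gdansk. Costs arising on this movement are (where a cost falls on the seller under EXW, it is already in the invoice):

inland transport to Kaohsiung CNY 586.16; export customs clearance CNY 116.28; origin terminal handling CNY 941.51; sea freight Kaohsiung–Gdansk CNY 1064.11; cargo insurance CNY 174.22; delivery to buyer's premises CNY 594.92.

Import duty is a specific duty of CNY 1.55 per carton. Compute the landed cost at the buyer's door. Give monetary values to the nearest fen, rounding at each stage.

EXW: the seller makes goods available at their premises; the buyer bears all onward costs.
CIF value = EXW price + inland to port + export clearance + origin terminal + freight + insurance = 457143.08 + 586.16 + 116.28 + 941.51 + 1064.11 + 174.22 = 460025.36
Import duty = 4260 × 1.55 = 6603.00
Buyer bears: inland to port 586.16 + export clearance 116.28 + origin terminal 941.51 + freight 1064.11 + insurance 174.22 + delivery 594.92 + duty 6603.00 = 10080.20
Landed cost = invoice 457143.08 + 10080.20 = 467223.28

Total landed cost: CNY 467223.28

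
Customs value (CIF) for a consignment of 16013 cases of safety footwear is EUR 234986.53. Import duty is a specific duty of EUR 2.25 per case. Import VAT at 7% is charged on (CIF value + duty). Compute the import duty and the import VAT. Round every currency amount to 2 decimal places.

Import duty: EUR 36029.25; import VAT: EUR 18971.10

Import duty = 16013 × 2.25 = 36029.25
VAT base = CIF + duty = 234986.53 + 36029.25 = 271015.78
Import VAT = 271015.78 × 7% = 18971.10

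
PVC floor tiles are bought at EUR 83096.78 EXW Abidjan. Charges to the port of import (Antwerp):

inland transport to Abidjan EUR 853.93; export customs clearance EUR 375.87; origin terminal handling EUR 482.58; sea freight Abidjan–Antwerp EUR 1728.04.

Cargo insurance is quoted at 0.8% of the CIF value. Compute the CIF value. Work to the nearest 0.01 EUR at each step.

CIF value: EUR 87235.08

Let C be the CIF value. C = EXW price + pre-shipment costs + freight + 0.8% × C
C − 0.8% × C = 83096.78 + 853.93 + 375.87 + 482.58 + 1728.04
0.992 × C = 86537.20
C = 86537.20 / 0.992 = 87235.08
Insurance premium = 0.8% × 87235.08 = 697.88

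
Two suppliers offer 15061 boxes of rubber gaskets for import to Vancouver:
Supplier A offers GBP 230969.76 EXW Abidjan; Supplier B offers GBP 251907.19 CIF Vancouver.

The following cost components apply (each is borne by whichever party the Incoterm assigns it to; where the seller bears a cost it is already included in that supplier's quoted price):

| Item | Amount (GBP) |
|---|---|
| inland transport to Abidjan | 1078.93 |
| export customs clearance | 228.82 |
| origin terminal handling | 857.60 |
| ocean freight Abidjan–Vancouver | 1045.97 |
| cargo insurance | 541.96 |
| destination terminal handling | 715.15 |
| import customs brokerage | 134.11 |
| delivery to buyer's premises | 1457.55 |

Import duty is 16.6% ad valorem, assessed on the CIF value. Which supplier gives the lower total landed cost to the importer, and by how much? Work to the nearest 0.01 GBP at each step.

Supplier A is cheaper by GBP 20036.72

Supplier A (EXW):
CIF value = EXW price + inland to port + export clearance + origin terminal + freight + insurance = 230969.76 + 1078.93 + 228.82 + 857.60 + 1045.97 + 541.96 = 234723.04
Import duty = 234723.04 × 16.6% = 38964.02
Buyer bears (A): 1078.93 + 228.82 + 857.60 + 1045.97 + 541.96 + 715.15 + 134.11 + 1457.55 = 6060.09
Landed cost (A) = invoice 230969.76 + 6060.09 + duty 38964.02 = 275993.87
Supplier B (CIF):
The CIF price already equals the CIF value: 251907.19
Import duty = 251907.19 × 16.6% = 41816.59
Buyer bears (B): 715.15 + 134.11 + 1457.55 = 2306.81
Landed cost (B) = invoice 251907.19 + 2306.81 + duty 41816.59 = 296030.59
Difference = |275993.87 − 296030.59| = 20036.72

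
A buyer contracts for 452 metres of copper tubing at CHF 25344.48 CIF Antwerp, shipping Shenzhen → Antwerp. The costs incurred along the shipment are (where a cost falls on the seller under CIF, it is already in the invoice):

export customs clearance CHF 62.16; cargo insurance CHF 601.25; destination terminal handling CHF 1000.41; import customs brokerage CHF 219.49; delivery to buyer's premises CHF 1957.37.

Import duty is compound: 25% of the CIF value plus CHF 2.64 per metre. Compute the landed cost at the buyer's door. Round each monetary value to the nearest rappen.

Total landed cost: CHF 36051.15

CIF: the seller pays costs through ocean freight and marine insurance to the destination port.
Already in the invoice (seller's account under CIF): export clearance, insurance — exclude.
The CIF price already equals the CIF value: 25344.48
Ad valorem component: 25344.48 × 25% = 6336.12
Specific component: 452 × 2.64 = 1193.28
Import duty = 6336.12 + 1193.28 = 7529.40
Buyer bears: destination terminal 1000.41 + brokerage 219.49 + delivery 1957.37 + duty 7529.40 = 10706.67
Landed cost = invoice 25344.48 + 10706.67 = 36051.15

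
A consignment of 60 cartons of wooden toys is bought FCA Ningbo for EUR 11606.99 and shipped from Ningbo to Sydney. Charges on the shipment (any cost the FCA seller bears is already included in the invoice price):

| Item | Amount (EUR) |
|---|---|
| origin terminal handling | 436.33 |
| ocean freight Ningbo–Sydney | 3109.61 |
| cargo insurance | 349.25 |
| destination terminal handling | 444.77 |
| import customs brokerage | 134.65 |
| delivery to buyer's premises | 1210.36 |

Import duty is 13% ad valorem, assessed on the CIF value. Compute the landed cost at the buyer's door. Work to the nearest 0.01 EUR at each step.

FCA: the seller delivers export-cleared goods to the carrier; the buyer bears costs from that point.
CIF value = FCA price + origin terminal + freight + insurance = 11606.99 + 436.33 + 3109.61 + 349.25 = 15502.18
Import duty = 15502.18 × 13% = 2015.28
Buyer bears: origin terminal 436.33 + freight 3109.61 + insurance 349.25 + destination terminal 444.77 + brokerage 134.65 + delivery 1210.36 + duty 2015.28 = 7700.25
Landed cost = invoice 11606.99 + 7700.25 = 19307.24

Total landed cost: EUR 19307.24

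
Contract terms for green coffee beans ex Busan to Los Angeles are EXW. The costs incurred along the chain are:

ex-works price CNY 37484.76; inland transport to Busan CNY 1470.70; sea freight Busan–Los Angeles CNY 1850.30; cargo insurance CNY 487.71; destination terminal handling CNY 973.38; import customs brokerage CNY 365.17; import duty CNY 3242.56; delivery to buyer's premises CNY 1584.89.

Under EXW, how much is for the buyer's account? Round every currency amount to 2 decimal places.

Buyer's account: CNY 9974.71

EXW: the seller makes goods available at their premises; the buyer bears all onward costs.
Seller's account: goods 37484.76 = 37484.76
Buyer's account: inland to port 1470.70 + freight 1850.30 + insurance 487.71 + destination terminal 973.38 + brokerage 365.17 + duty 3242.56 + delivery 1584.89 = 9974.71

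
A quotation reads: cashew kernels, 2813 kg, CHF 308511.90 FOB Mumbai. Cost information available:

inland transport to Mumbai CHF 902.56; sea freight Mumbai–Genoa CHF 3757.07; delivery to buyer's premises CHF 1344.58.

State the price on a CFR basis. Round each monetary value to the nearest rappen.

CFR price: CHF 312268.97

Not relevant to the conversion: inland to port — on the seller under both FOB and CFR; already in the FOB price and stays in the CFR price. delivery — on the buyer under both terms; not part of either seller's price.
From FOB to CFR, the seller additionally bears: freight.
CFR price = 308511.90 + 3757.07 = 312268.97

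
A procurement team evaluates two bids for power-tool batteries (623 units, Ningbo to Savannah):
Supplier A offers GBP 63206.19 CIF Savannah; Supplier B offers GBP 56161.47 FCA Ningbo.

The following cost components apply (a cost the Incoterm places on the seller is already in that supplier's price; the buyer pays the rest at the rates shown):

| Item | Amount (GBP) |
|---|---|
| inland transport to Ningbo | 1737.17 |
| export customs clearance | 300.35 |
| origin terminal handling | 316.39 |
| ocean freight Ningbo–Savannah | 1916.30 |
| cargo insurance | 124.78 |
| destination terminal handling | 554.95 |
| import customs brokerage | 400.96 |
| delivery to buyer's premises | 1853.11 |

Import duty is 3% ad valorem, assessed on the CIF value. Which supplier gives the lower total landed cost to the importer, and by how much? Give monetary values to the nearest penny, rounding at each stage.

Supplier A (CIF):
The CIF price already equals the CIF value: 63206.19
Import duty = 63206.19 × 3% = 1896.19
Buyer bears (A): 554.95 + 400.96 + 1853.11 = 2809.02
Landed cost (A) = invoice 63206.19 + 2809.02 + duty 1896.19 = 67911.40
Supplier B (FCA):
CIF value = FCA price + origin terminal + freight + insurance = 56161.47 + 316.39 + 1916.30 + 124.78 = 58518.94
Import duty = 58518.94 × 3% = 1755.57
Buyer bears (B): 316.39 + 1916.30 + 124.78 + 554.95 + 400.96 + 1853.11 = 5166.49
Landed cost (B) = invoice 56161.47 + 5166.49 + duty 1755.57 = 63083.53
Difference = |67911.40 − 63083.53| = 4827.87

Supplier B is cheaper by GBP 4827.87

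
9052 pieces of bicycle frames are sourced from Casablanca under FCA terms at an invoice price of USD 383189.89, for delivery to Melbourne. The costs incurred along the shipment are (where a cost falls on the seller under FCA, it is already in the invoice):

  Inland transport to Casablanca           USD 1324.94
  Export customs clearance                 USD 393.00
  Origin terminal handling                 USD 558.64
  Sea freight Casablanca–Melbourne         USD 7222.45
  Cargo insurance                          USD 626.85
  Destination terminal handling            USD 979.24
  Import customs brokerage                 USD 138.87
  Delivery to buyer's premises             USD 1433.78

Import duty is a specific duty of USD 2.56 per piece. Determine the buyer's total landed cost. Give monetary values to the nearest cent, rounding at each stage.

Total landed cost: USD 417322.84

FCA: the seller delivers export-cleared goods to the carrier; the buyer bears costs from that point.
Already in the invoice (seller's account under FCA): inland to port, export clearance — exclude.
CIF value = FCA price + origin terminal + freight + insurance = 383189.89 + 558.64 + 7222.45 + 626.85 = 391597.83
Import duty = 9052 × 2.56 = 23173.12
Buyer bears: origin terminal 558.64 + freight 7222.45 + insurance 626.85 + destination terminal 979.24 + brokerage 138.87 + delivery 1433.78 + duty 23173.12 = 34132.95
Landed cost = invoice 383189.89 + 34132.95 = 417322.84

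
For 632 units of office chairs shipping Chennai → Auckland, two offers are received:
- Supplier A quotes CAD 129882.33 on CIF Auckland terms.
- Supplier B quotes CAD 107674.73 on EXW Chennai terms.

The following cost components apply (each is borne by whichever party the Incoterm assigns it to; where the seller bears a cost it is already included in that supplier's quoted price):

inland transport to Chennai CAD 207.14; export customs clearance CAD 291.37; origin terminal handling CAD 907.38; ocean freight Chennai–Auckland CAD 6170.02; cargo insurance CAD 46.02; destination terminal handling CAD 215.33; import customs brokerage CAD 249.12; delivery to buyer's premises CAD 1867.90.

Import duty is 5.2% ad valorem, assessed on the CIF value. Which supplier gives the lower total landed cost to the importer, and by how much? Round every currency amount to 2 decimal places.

Supplier B is cheaper by CAD 15344.12

Supplier A (CIF):
The CIF price already equals the CIF value: 129882.33
Import duty = 129882.33 × 5.2% = 6753.88
Buyer bears (A): 215.33 + 249.12 + 1867.90 = 2332.35
Landed cost (A) = invoice 129882.33 + 2332.35 + duty 6753.88 = 138968.56
Supplier B (EXW):
CIF value = EXW price + inland to port + export clearance + origin terminal + freight + insurance = 107674.73 + 207.14 + 291.37 + 907.38 + 6170.02 + 46.02 = 115296.66
Import duty = 115296.66 × 5.2% = 5995.43
Buyer bears (B): 207.14 + 291.37 + 907.38 + 6170.02 + 46.02 + 215.33 + 249.12 + 1867.90 = 9954.28
Landed cost (B) = invoice 107674.73 + 9954.28 + duty 5995.43 = 123624.44
Difference = |138968.56 − 123624.44| = 15344.12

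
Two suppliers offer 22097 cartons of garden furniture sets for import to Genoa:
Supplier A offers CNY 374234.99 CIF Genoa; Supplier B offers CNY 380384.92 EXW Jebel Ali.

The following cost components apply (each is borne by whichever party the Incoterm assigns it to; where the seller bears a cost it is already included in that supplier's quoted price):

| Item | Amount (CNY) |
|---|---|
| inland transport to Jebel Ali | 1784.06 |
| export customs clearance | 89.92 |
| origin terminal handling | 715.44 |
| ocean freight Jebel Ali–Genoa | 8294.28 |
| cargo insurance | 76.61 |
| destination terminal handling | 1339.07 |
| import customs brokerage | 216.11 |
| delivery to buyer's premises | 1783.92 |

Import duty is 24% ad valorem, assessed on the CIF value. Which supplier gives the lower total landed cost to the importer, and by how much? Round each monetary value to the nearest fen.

Supplier A is cheaper by CNY 21216.70

Supplier A (CIF):
The CIF price already equals the CIF value: 374234.99
Import duty = 374234.99 × 24% = 89816.40
Buyer bears (A): 1339.07 + 216.11 + 1783.92 = 3339.10
Landed cost (A) = invoice 374234.99 + 3339.10 + duty 89816.40 = 467390.49
Supplier B (EXW):
CIF value = EXW price + inland to port + export clearance + origin terminal + freight + insurance = 380384.92 + 1784.06 + 89.92 + 715.44 + 8294.28 + 76.61 = 391345.23
Import duty = 391345.23 × 24% = 93922.86
Buyer bears (B): 1784.06 + 89.92 + 715.44 + 8294.28 + 76.61 + 1339.07 + 216.11 + 1783.92 = 14299.41
Landed cost (B) = invoice 380384.92 + 14299.41 + duty 93922.86 = 488607.19
Difference = |467390.49 − 488607.19| = 21216.70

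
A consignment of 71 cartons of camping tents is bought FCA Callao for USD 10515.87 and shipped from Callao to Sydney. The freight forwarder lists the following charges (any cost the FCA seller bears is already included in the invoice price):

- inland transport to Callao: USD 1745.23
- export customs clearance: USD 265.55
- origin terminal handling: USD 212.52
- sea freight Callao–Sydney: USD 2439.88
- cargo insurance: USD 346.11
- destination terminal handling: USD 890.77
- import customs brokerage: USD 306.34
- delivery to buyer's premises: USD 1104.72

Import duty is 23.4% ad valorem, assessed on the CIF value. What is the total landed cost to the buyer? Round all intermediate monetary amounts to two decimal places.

FCA: the seller delivers export-cleared goods to the carrier; the buyer bears costs from that point.
Already in the invoice (seller's account under FCA): inland to port, export clearance — exclude.
CIF value = FCA price + origin terminal + freight + insurance = 10515.87 + 212.52 + 2439.88 + 346.11 = 13514.38
Import duty = 13514.38 × 23.4% = 3162.36
Buyer bears: origin terminal 212.52 + freight 2439.88 + insurance 346.11 + destination terminal 890.77 + brokerage 306.34 + delivery 1104.72 + duty 3162.36 = 8462.70
Landed cost = invoice 10515.87 + 8462.70 = 18978.57

Total landed cost: USD 18978.57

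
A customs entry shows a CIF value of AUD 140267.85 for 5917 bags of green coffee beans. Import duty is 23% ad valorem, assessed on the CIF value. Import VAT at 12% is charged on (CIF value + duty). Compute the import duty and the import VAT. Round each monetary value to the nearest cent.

Import duty = 140267.85 × 23% = 32261.61
VAT base = CIF + duty = 140267.85 + 32261.61 = 172529.46
Import VAT = 172529.46 × 12% = 20703.54

Import duty: AUD 32261.61; import VAT: AUD 20703.54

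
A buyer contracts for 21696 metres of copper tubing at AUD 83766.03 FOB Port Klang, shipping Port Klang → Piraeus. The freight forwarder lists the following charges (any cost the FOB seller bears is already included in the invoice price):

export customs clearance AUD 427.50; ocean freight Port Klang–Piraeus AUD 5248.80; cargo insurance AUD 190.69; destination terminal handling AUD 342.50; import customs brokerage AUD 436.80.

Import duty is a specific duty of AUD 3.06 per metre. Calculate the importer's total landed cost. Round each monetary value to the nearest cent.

FOB: the seller bears costs until goods are on board at the origin port; the buyer bears freight, insurance and all costs thereafter.
Already in the invoice (seller's account under FOB): export clearance — exclude.
CIF value = FOB price + freight + insurance = 83766.03 + 5248.80 + 190.69 = 89205.52
Import duty = 21696 × 3.06 = 66389.76
Buyer bears: freight 5248.80 + insurance 190.69 + destination terminal 342.50 + brokerage 436.80 + duty 66389.76 = 72608.55
Landed cost = invoice 83766.03 + 72608.55 = 156374.58

Total landed cost: AUD 156374.58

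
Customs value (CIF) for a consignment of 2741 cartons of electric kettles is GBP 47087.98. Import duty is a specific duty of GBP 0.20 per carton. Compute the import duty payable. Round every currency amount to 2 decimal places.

Import duty: GBP 548.20

Import duty = 2741 × 0.20 = 548.20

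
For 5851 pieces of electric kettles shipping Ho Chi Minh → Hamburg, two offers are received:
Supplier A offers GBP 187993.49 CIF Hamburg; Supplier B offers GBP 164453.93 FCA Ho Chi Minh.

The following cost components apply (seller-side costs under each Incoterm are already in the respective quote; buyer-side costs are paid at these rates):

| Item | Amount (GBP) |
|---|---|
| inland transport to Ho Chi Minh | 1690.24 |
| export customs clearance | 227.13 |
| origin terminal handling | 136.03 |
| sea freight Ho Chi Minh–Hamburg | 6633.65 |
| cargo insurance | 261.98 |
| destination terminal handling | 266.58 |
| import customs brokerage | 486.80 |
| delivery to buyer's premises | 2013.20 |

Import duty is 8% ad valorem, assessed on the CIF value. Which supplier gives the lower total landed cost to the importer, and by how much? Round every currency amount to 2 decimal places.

Supplier B is cheaper by GBP 17828.53

Supplier A (CIF):
The CIF price already equals the CIF value: 187993.49
Import duty = 187993.49 × 8% = 15039.48
Buyer bears (A): 266.58 + 486.80 + 2013.20 = 2766.58
Landed cost (A) = invoice 187993.49 + 2766.58 + duty 15039.48 = 205799.55
Supplier B (FCA):
CIF value = FCA price + origin terminal + freight + insurance = 164453.93 + 136.03 + 6633.65 + 261.98 = 171485.59
Import duty = 171485.59 × 8% = 13718.85
Buyer bears (B): 136.03 + 6633.65 + 261.98 + 266.58 + 486.80 + 2013.20 = 9798.24
Landed cost (B) = invoice 164453.93 + 9798.24 + duty 13718.85 = 187971.02
Difference = |205799.55 − 187971.02| = 17828.53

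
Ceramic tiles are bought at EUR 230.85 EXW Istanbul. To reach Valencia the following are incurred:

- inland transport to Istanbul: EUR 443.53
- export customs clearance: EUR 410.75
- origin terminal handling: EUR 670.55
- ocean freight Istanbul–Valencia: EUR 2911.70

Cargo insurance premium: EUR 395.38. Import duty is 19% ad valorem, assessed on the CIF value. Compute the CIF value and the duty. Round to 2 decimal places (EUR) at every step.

CIF value: EUR 5062.76; import duty: EUR 961.92

CIF = EXW price + pre-shipment costs + freight + insurance
CIF = 230.85 + 443.53 + 410.75 + 670.55 + 2911.70 + 395.38 = 5062.76
Import duty = 5062.76 × 19% = 961.92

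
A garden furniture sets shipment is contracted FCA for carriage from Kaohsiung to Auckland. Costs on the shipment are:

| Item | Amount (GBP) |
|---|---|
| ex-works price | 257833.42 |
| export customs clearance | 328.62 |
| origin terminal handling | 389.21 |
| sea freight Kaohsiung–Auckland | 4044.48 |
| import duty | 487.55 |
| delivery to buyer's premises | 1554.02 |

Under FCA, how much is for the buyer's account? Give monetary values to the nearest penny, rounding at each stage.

Buyer's account: GBP 6475.26

FCA: the seller delivers export-cleared goods to the carrier; the buyer bears costs from that point.
Seller's account: goods 257833.42 + export clearance 328.62 = 258162.04
Buyer's account: origin terminal 389.21 + freight 4044.48 + duty 487.55 + delivery 1554.02 = 6475.26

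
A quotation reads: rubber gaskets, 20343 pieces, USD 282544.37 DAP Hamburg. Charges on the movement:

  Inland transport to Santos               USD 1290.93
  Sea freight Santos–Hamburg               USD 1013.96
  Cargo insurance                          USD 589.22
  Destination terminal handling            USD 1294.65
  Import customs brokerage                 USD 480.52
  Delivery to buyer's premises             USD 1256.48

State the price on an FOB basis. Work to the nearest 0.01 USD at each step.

Not relevant to the conversion: inland to port — on the seller under both DAP and FOB; already in the DAP price and stays in the FOB price. brokerage — on the buyer under both terms; not part of either seller's price.
From DAP to FOB, the seller no longer bears: freight, insurance, destination terminal, delivery.
FOB price = 282544.37 − 1013.96 − 589.22 − 1294.65 − 1256.48 = 278390.06

FOB price: USD 278390.06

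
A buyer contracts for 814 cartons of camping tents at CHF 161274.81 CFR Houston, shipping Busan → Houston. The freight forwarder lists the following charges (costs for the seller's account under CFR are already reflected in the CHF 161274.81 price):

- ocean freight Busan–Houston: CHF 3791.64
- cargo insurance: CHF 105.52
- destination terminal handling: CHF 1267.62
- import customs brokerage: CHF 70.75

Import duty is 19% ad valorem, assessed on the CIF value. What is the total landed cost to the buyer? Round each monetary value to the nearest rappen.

Total landed cost: CHF 193380.96

CFR: the seller pays costs through ocean freight to the destination port, but not insurance.
Already in the invoice (seller's account under CFR): freight — exclude.
CIF value = CFR price + insurance = 161274.81 + 105.52 = 161380.33
Import duty = 161380.33 × 19% = 30662.26
Buyer bears: insurance 105.52 + destination terminal 1267.62 + brokerage 70.75 + duty 30662.26 = 32106.15
Landed cost = invoice 161274.81 + 32106.15 = 193380.96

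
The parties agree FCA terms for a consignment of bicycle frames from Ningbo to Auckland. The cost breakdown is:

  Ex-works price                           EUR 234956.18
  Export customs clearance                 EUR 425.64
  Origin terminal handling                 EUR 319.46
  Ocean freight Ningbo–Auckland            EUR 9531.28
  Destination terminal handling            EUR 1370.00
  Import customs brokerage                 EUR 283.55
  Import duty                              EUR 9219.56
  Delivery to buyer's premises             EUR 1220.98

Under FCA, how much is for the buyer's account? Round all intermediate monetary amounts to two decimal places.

FCA: the seller delivers export-cleared goods to the carrier; the buyer bears costs from that point.
Seller's account: goods 234956.18 + export clearance 425.64 = 235381.82
Buyer's account: origin terminal 319.46 + freight 9531.28 + destination terminal 1370.00 + brokerage 283.55 + duty 9219.56 + delivery 1220.98 = 21944.83

Buyer's account: EUR 21944.83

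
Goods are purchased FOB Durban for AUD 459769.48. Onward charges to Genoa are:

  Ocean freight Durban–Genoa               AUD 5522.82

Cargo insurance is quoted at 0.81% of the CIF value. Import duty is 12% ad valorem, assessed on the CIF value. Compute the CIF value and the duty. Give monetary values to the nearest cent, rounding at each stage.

Let C be the CIF value. C = FOB price + freight + 0.81% × C
C − 0.81% × C = 459769.48 + 5522.82
0.9919 × C = 465292.30
C = 465292.30 / 0.9919 = 469091.94
Insurance premium = 0.81% × 469091.94 = 3799.64
Import duty = 469091.94 × 12% = 56291.03

CIF value: AUD 469091.94; import duty: AUD 56291.03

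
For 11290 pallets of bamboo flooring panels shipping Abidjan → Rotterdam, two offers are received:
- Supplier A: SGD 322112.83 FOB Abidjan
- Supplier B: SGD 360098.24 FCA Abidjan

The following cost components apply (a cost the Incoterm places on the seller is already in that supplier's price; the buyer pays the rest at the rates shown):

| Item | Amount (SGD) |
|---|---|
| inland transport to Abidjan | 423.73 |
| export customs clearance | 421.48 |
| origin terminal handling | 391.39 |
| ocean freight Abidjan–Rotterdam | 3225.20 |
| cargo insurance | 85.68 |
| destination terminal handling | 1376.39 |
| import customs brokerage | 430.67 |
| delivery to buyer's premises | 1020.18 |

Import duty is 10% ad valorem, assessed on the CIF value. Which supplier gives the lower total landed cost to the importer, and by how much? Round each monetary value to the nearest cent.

Supplier A is cheaper by SGD 42214.48

Supplier A (FOB):
CIF value = FOB price + freight + insurance = 322112.83 + 3225.20 + 85.68 = 325423.71
Import duty = 325423.71 × 10% = 32542.37
Buyer bears (A): 3225.20 + 85.68 + 1376.39 + 430.67 + 1020.18 = 6138.12
Landed cost (A) = invoice 322112.83 + 6138.12 + duty 32542.37 = 360793.32
Supplier B (FCA):
CIF value = FCA price + origin terminal + freight + insurance = 360098.24 + 391.39 + 3225.20 + 85.68 = 363800.51
Import duty = 363800.51 × 10% = 36380.05
Buyer bears (B): 391.39 + 3225.20 + 85.68 + 1376.39 + 430.67 + 1020.18 = 6529.51
Landed cost (B) = invoice 360098.24 + 6529.51 + duty 36380.05 = 403007.80
Difference = |360793.32 − 403007.80| = 42214.48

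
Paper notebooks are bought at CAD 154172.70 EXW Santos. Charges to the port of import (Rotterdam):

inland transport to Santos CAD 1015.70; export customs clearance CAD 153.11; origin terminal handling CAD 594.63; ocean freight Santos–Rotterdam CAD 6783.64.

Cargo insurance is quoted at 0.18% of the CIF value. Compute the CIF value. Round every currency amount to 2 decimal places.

Let C be the CIF value. C = EXW price + pre-shipment costs + freight + 0.18% × C
C − 0.18% × C = 154172.70 + 1015.70 + 153.11 + 594.63 + 6783.64
0.9982 × C = 162719.78
C = 162719.78 / 0.9982 = 163013.20
Insurance premium = 0.18% × 163013.20 = 293.42

CIF value: CAD 163013.20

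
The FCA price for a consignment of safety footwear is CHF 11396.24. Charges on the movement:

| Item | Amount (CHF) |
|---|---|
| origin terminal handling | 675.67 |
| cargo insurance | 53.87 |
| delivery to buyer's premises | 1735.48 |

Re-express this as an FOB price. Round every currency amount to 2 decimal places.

FOB price: CHF 12071.91

Not relevant to the conversion: insurance, delivery — on the buyer under both terms; not part of either seller's price.
From FCA to FOB, the seller additionally bears: origin terminal.
FOB price = 11396.24 + 675.67 = 12071.91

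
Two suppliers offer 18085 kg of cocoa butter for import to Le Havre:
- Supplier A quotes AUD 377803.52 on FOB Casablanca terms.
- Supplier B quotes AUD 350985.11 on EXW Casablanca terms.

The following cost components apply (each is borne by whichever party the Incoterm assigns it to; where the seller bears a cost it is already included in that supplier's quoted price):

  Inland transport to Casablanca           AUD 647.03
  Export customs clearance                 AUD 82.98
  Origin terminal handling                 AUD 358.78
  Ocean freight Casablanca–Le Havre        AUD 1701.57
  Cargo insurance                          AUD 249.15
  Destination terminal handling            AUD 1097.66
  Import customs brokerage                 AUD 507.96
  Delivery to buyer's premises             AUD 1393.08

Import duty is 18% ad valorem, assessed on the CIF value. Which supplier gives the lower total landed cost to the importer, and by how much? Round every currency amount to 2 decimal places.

Supplier B is cheaper by AUD 30360.95

Supplier A (FOB):
CIF value = FOB price + freight + insurance = 377803.52 + 1701.57 + 249.15 = 379754.24
Import duty = 379754.24 × 18% = 68355.76
Buyer bears (A): 1701.57 + 249.15 + 1097.66 + 507.96 + 1393.08 = 4949.42
Landed cost (A) = invoice 377803.52 + 4949.42 + duty 68355.76 = 451108.70
Supplier B (EXW):
CIF value = EXW price + inland to port + export clearance + origin terminal + freight + insurance = 350985.11 + 647.03 + 82.98 + 358.78 + 1701.57 + 249.15 = 354024.62
Import duty = 354024.62 × 18% = 63724.43
Buyer bears (B): 647.03 + 82.98 + 358.78 + 1701.57 + 249.15 + 1097.66 + 507.96 + 1393.08 = 6038.21
Landed cost (B) = invoice 350985.11 + 6038.21 + duty 63724.43 = 420747.75
Difference = |451108.70 − 420747.75| = 30360.95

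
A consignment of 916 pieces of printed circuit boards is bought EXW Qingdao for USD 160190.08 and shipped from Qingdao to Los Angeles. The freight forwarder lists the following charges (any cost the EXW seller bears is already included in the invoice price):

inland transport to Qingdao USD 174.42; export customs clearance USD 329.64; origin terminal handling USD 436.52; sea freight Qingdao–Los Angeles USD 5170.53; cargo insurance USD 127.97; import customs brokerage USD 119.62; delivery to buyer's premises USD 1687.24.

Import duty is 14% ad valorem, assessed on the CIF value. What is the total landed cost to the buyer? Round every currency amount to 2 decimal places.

Total landed cost: USD 191536.10

EXW: the seller makes goods available at their premises; the buyer bears all onward costs.
CIF value = EXW price + inland to port + export clearance + origin terminal + freight + insurance = 160190.08 + 174.42 + 329.64 + 436.52 + 5170.53 + 127.97 = 166429.16
Import duty = 166429.16 × 14% = 23300.08
Buyer bears: inland to port 174.42 + export clearance 329.64 + origin terminal 436.52 + freight 5170.53 + insurance 127.97 + brokerage 119.62 + delivery 1687.24 + duty 23300.08 = 31346.02
Landed cost = invoice 160190.08 + 31346.02 = 191536.10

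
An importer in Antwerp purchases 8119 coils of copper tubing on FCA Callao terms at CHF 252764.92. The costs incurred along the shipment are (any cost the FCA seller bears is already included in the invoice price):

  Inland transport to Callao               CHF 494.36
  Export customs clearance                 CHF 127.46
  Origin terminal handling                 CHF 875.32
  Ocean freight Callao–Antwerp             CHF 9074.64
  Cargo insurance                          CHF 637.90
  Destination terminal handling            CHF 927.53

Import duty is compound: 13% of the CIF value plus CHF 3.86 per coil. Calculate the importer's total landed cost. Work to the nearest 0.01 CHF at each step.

FCA: the seller delivers export-cleared goods to the carrier; the buyer bears costs from that point.
Already in the invoice (seller's account under FCA): inland to port, export clearance — exclude.
CIF value = FCA price + origin terminal + freight + insurance = 252764.92 + 875.32 + 9074.64 + 637.90 = 263352.78
Ad valorem component: 263352.78 × 13% = 34235.86
Specific component: 8119 × 3.86 = 31339.34
Import duty = 34235.86 + 31339.34 = 65575.20
Buyer bears: origin terminal 875.32 + freight 9074.64 + insurance 637.90 + destination terminal 927.53 + duty 65575.20 = 77090.59
Landed cost = invoice 252764.92 + 77090.59 = 329855.51

Total landed cost: CHF 329855.51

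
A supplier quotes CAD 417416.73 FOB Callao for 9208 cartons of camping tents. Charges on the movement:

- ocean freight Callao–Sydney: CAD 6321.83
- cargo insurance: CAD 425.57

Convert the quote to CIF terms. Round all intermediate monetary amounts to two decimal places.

CIF price: CAD 424164.13

From FOB to CIF, the seller additionally bears: freight, insurance.
CIF price = 417416.73 + 6321.83 + 425.57 = 424164.13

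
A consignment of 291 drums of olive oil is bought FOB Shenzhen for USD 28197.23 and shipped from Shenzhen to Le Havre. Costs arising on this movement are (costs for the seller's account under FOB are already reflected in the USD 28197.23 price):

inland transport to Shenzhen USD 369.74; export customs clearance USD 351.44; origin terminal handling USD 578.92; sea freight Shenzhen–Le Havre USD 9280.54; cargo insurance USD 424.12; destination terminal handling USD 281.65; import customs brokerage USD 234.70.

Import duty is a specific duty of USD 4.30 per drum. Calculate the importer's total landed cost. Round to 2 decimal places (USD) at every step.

Total landed cost: USD 39669.54

FOB: the seller bears costs until goods are on board at the origin port; the buyer bears freight, insurance and all costs thereafter.
Already in the invoice (seller's account under FOB): inland to port, export clearance, origin terminal — exclude.
CIF value = FOB price + freight + insurance = 28197.23 + 9280.54 + 424.12 = 37901.89
Import duty = 291 × 4.30 = 1251.30
Buyer bears: freight 9280.54 + insurance 424.12 + destination terminal 281.65 + brokerage 234.70 + duty 1251.30 = 11472.31
Landed cost = invoice 28197.23 + 11472.31 = 39669.54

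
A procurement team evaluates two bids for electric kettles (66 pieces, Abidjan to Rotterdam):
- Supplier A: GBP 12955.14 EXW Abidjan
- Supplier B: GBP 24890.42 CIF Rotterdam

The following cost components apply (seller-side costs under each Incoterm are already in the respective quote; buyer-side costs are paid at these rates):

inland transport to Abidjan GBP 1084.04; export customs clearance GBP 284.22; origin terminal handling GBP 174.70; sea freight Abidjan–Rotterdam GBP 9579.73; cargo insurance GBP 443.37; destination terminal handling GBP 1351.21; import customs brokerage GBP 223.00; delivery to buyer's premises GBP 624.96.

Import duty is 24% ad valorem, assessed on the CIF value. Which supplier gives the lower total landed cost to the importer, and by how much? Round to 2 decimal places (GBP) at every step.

Supplier A (EXW):
CIF value = EXW price + inland to port + export clearance + origin terminal + freight + insurance = 12955.14 + 1084.04 + 284.22 + 174.70 + 9579.73 + 443.37 = 24521.20
Import duty = 24521.20 × 24% = 5885.09
Buyer bears (A): 1084.04 + 284.22 + 174.70 + 9579.73 + 443.37 + 1351.21 + 223.00 + 624.96 = 13765.23
Landed cost (A) = invoice 12955.14 + 13765.23 + duty 5885.09 = 32605.46
Supplier B (CIF):
The CIF price already equals the CIF value: 24890.42
Import duty = 24890.42 × 24% = 5973.70
Buyer bears (B): 1351.21 + 223.00 + 624.96 = 2199.17
Landed cost (B) = invoice 24890.42 + 2199.17 + duty 5973.70 = 33063.29
Difference = |32605.46 − 33063.29| = 457.83

Supplier A is cheaper by GBP 457.83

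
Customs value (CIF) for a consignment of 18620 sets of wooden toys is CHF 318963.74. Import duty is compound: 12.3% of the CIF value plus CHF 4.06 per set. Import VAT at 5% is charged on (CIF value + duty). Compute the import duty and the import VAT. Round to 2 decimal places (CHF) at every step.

Ad valorem component: 318963.74 × 12.3% = 39232.54
Specific component: 18620 × 4.06 = 75597.20
Import duty = 39232.54 + 75597.20 = 114829.74
VAT base = CIF + duty = 318963.74 + 114829.74 = 433793.48
Import VAT = 433793.48 × 5% = 21689.67

Import duty: CHF 114829.74; import VAT: CHF 21689.67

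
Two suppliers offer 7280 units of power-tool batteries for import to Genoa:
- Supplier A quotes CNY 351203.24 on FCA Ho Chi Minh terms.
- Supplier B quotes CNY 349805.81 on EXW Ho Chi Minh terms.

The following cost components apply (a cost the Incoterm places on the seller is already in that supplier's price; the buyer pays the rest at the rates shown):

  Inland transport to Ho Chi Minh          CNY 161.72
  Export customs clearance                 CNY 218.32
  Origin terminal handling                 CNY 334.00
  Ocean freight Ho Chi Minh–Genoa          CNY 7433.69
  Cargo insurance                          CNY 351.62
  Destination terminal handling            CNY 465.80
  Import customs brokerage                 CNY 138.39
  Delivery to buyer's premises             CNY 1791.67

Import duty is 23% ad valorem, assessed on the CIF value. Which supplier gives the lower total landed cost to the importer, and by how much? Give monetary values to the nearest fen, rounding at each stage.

Supplier B is cheaper by CNY 1251.39

Supplier A (FCA):
CIF value = FCA price + origin terminal + freight + insurance = 351203.24 + 334.00 + 7433.69 + 351.62 = 359322.55
Import duty = 359322.55 × 23% = 82644.19
Buyer bears (A): 334.00 + 7433.69 + 351.62 + 465.80 + 138.39 + 1791.67 = 10515.17
Landed cost (A) = invoice 351203.24 + 10515.17 + duty 82644.19 = 444362.60
Supplier B (EXW):
CIF value = EXW price + inland to port + export clearance + origin terminal + freight + insurance = 349805.81 + 161.72 + 218.32 + 334.00 + 7433.69 + 351.62 = 358305.16
Import duty = 358305.16 × 23% = 82410.19
Buyer bears (B): 161.72 + 218.32 + 334.00 + 7433.69 + 351.62 + 465.80 + 138.39 + 1791.67 = 10895.21
Landed cost (B) = invoice 349805.81 + 10895.21 + duty 82410.19 = 443111.21
Difference = |444362.60 − 443111.21| = 1251.39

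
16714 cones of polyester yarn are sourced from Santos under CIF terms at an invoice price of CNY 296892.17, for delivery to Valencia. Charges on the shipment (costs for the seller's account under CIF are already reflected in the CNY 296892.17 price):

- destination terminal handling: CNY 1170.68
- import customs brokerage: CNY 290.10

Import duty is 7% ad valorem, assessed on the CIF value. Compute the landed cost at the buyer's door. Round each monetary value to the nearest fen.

CIF: the seller pays costs through ocean freight and marine insurance to the destination port.
The CIF price already equals the CIF value: 296892.17
Import duty = 296892.17 × 7% = 20782.45
Buyer bears: destination terminal 1170.68 + brokerage 290.10 + duty 20782.45 = 22243.23
Landed cost = invoice 296892.17 + 22243.23 = 319135.40

Total landed cost: CNY 319135.40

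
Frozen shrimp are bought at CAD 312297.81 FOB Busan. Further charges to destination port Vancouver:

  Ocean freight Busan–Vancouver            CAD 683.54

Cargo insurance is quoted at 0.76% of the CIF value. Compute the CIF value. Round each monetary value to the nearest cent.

CIF value: CAD 315378.22

Let C be the CIF value. C = FOB price + freight + 0.76% × C
C − 0.76% × C = 312297.81 + 683.54
0.9924 × C = 312981.35
C = 312981.35 / 0.9924 = 315378.22
Insurance premium = 0.76% × 315378.22 = 2396.87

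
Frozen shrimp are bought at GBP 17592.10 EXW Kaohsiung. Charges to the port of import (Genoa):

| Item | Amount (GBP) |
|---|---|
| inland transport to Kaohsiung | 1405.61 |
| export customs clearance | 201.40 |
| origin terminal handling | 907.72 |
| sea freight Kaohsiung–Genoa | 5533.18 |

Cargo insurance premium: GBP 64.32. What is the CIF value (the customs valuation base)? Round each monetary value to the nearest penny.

CIF = EXW price + pre-shipment costs + freight + insurance
CIF = 17592.10 + 1405.61 + 201.40 + 907.72 + 5533.18 + 64.32 = 25704.33

CIF value: GBP 25704.33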